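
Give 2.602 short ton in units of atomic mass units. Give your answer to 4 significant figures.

1.422e+30 atomic mass units

1 short ton = 5.46319e+29 atomic mass units.
Thus 2.602 × 5.46319e+29 ≈ 1.422e+30 u.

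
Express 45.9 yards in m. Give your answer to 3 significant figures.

1 yd = 0.914400 m.
45.9 × 0.914400 ≈ 42.0 m.

42.0 meters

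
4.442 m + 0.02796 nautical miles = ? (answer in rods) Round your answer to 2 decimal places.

4.442 m = 0.883242 rod and 0.02796 nmi = 10.2963 rod.
0.883242 + 10.2963 ≈ 11.18 rod.

11.18 rod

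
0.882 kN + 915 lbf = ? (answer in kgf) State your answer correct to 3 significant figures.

505 kgf

0.882 kN = 89.9390 kgf and 915 lbf = 415.037 kgf.
89.9390 + 415.037 ≈ 505 kgf.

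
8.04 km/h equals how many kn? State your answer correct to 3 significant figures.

4.34 knots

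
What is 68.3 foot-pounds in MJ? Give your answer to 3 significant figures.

1 ft·lbf = 1.35582 × 10^-6 MJ.
So 68.3 × 1.35582 × 10^-6 ≈ 9.26 × 10^-5 MJ.

9.26 × 10^-5 MJ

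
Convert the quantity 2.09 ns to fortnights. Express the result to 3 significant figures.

1.73 × 10^-15 fortnights

1 ns = 8.26720 × 10^-16 fortnight.
Thus 2.09 × 8.26720 × 10^-16 ≈ 1.73 × 10^-15 fortnight.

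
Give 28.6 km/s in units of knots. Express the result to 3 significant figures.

55600 knots

1 km/s = 1943.84 kn.
So 28.6 × 1943.84 ≈ 55600 kn.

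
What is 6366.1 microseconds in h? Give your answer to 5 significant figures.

1 μs = 2.77778 × 10^-10 hours.
6366.1 × 2.77778 × 10^-10 ≈ 1.7684 × 10^-6 h.

1.7684 × 10^-6 hours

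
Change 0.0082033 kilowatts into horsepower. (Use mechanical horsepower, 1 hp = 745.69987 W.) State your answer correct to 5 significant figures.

0.011001 hp

1 kW = 1.34102 horsepower.
Then 0.0082033 × 1.34102 ≈ 0.011001 hp.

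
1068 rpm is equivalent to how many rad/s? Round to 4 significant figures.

111.8 rad/s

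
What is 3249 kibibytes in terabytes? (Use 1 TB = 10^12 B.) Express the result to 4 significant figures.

3.327 × 10^-6 TB

1 kibibyte = 1.02400 × 10^-9 TB.
So 3249 × 1.02400 × 10^-9 ≈ 3.327 × 10^-6 TB.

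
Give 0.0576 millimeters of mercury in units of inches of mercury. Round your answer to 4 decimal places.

1 mmHg = 0.0393701 inches of mercury.
0.0576 × 0.0393701 ≈ 0.0023 inHg.

0.0023 inHg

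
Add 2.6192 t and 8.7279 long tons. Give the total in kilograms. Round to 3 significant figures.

11500 kilograms

2.6192 t = 2619.20 kg and 8.7279 long ton = 8867.96 kg.
2619.20 + 8867.96 ≈ 11500 kg.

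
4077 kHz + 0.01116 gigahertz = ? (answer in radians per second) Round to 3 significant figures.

4077 kHz = 2.56165 × 10^7 rad/s and 0.01116 GHz = 7.01203 × 10^7 rad/s.
2.56165 × 10^7 + 7.01203 × 10^7 ≈ 9.57 × 10^7 rad/s.

9.57 × 10^7 rad/s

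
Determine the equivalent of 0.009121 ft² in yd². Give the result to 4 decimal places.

0.0010 yd²

1 ft² = 0.111111 yd².
0.009121 × 0.111111 ≈ 0.0010 yd².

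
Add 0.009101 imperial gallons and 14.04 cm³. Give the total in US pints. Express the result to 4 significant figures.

0.009101 imp gal = 0.0874388 US pt and 14.04 cm³ = 0.0296718 US pt.
0.0874388 + 0.0296718 ≈ 0.1171 US pt.

0.1171 US pints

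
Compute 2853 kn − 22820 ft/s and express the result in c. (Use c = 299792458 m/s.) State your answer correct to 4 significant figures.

-1.831e-5 times the speed of light

2853 kn = 4.89575e-6 c and 22820 ft/s = 2.32012e-5 c.
4.89575e-6 − 2.32012e-5 ≈ -1.831e-5 c.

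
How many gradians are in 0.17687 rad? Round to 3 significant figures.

1 radian = 63.6620 grad.
0.17687 × 63.6620 ≈ 11.3 grad.

11.3 grad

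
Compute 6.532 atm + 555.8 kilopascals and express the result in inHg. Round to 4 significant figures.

359.6 inches of mercury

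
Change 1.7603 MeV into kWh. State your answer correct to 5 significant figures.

7.8342 × 10^-20 kWh

1 megaelectronvolt = 4.45049 × 10^-20 kWh.
Then 1.7603 × 4.45049 × 10^-20 ≈ 7.8342 × 10^-20 kWh.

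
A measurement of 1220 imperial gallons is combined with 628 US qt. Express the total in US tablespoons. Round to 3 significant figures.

415000 US tablespoons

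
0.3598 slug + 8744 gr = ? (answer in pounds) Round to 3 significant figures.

12.8 pounds

0.3598 slug = 11.5762 lb and 8744 gr = 1.24914 lb.
11.5762 + 1.24914 ≈ 12.8 lb.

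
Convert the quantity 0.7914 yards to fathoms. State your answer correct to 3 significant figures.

0.396 fathom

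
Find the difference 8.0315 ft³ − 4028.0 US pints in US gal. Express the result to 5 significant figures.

-443.42 US gal

8.0315 ft³ = 60.0798 US gal and 4028.0 US pt = 503.500 US gal.
60.0798 − 503.500 ≈ -443.42 US gal.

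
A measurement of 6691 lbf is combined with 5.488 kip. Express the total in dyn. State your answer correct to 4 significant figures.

5.417 × 10^9 dyn

6691 lbf = 2.97631 × 10^9 dyn and 5.488 kip = 2.44118 × 10^9 dyn.
2.97631 × 10^9 + 2.44118 × 10^9 ≈ 5.417 × 10^9 dyn.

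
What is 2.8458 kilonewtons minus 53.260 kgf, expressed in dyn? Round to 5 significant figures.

2.8458 kN = 2.84580 × 10^8 dyn and 53.260 kgf = 5.22302 × 10^7 dyn.
2.84580 × 10^8 − 5.22302 × 10^7 ≈ 2.3235 × 10^8 dyn.

2.3235 × 10^8 dynes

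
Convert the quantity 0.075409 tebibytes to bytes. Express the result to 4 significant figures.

8.291e+10 B

1 tebibyte = 1.09951e+12 B.
Thus 0.075409 × 1.09951e+12 ≈ 8.291e+10 B.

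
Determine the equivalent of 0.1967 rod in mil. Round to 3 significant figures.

38900 mils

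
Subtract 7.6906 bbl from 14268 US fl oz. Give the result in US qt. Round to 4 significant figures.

-846.1 US qt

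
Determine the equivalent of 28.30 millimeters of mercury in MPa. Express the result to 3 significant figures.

0.00377 MPa

1 mmHg = 0.000133322 megapascals.
So 28.30 × 0.000133322 ≈ 0.00377 MPa.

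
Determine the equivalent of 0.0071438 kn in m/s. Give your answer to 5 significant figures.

1 kn = 0.514444 meters per second.
Then 0.0071438 × 0.514444 ≈ 0.0036751 m/s.

0.0036751 m/s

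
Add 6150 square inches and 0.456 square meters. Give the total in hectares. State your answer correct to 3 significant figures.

0.000442 hectares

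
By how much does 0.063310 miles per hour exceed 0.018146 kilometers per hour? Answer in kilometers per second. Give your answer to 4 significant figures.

2.326e-5 km/s

0.063310 mph = 2.83021e-5 km/s and 0.018146 km/h = 5.04056e-6 km/s.
2.83021e-5 − 5.04056e-6 ≈ 2.326e-5 km/s.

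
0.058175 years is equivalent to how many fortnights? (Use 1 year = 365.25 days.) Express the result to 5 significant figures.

1 yr = 26.0893 fortnights.
So 0.058175 × 26.0893 ≈ 1.5177 fortnight.

1.5177 fortnights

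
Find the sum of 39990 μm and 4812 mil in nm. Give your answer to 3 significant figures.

1.62e+8 nm

39990 μm = 3.99900e+7 nm and 4812 mil = 1.22225e+8 nm.
3.99900e+7 + 1.22225e+8 ≈ 1.62e+8 nm.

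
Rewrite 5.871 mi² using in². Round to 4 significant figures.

2.357e+10 square inches

1 mi² = 4.01449e+9 square inches.
5.871 × 4.01449e+9 ≈ 2.357e+10 in².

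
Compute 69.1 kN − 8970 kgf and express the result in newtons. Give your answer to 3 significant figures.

-18900 N

69.1 kN = 69100.0 N and 8970 kgf = 87965.7 N.
69100.0 − 87965.7 ≈ -18900 N.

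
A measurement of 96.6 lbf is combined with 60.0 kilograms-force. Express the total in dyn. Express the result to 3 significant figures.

1.02e+8 dynes

96.6 lbf = 4.29698e+7 dyn and 60.0 kgf = 5.88399e+7 dyn.
4.29698e+7 + 5.88399e+7 ≈ 1.02e+8 dyn.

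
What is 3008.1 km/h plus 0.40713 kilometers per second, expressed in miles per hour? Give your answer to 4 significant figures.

3008.1 km/h = 1869.15 mph and 0.40713 km/s = 910.724 mph.
1869.15 + 910.724 ≈ 2780 mph.

2780 miles per hour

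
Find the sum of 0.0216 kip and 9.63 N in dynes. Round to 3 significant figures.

0.0216 kip = 9.60816 × 10^6 dyn and 9.63 N = 963000 dyn.
9.60816 × 10^6 + 963000 ≈ 1.06 × 10^7 dyn.

1.06 × 10^7 dyn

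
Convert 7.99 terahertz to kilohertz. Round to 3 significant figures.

7.99 × 10^9 kHz

1 THz = 1.00000 × 10^9 kHz.
Thus 7.99 × 1.00000 × 10^9 ≈ 7.99 × 10^9 kHz.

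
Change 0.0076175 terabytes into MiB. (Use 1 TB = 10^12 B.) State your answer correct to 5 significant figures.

7264.6 MiB

1 terabyte = 953674 MiB.
Then 0.0076175 × 953674 ≈ 7264.6 MiB.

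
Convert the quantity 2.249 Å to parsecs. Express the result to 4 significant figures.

1 angstrom = 3.24078e-27 pc.
2.249 × 3.24078e-27 ≈ 7.289e-27 pc.

7.289e-27 pc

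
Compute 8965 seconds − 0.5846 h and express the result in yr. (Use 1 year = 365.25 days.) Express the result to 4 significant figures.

8965 s = 0.000284084 yr and 0.5846 h = 6.66895e-5 yr.
0.000284084 − 6.66895e-5 ≈ 0.0002174 yr.

0.0002174 years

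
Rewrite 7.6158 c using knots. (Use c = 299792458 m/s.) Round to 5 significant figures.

4.4381 × 10^9 knots

1 speed of light = 5.82750 × 10^8 kn.
Then 7.6158 × 5.82750 × 10^8 ≈ 4.4381 × 10^9 kn.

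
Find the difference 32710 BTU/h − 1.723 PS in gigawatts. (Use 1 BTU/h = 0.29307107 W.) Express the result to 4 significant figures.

8.319 × 10^-6 GW

32710 BTU/h = 9.58635 × 10^-6 GW and 1.723 PS = 1.26726 × 10^-6 GW.
9.58635 × 10^-6 − 1.26726 × 10^-6 ≈ 8.319 × 10^-6 GW.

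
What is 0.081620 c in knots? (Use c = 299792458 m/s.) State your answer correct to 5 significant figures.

1 c = 5.82750e+8 knots.
0.081620 × 5.82750e+8 ≈ 4.7564e+7 kn.

4.7564e+7 kn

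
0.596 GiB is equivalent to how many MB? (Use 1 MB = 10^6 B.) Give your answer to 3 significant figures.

1 GiB = 1073.74 MB.
So 0.596 × 1073.74 ≈ 640 MB.

640 MB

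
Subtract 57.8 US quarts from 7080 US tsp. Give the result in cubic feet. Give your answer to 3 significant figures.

7080 US tsp = 1.23237 ft³ and 57.8 US qt = 1.93168 ft³.
1.23237 − 1.93168 ≈ -0.699 ft³.

-0.699 ft³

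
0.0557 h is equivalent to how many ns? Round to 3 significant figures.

2.01e+11 ns

1 hour = 3.60000e+12 ns.
0.0557 × 3.60000e+12 ≈ 2.01e+11 ns.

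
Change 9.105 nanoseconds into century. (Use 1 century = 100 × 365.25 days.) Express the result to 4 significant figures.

2.885 × 10^-18 century

1 ns = 3.16881 × 10^-19 centuries.
9.105 × 3.16881 × 10^-19 ≈ 2.885 × 10^-18 century.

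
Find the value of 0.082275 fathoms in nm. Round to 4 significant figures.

1 fathom = 1.82880e+9 nanometers.
0.082275 × 1.82880e+9 ≈ 1.505e+8 nm.

1.505e+8 nanometers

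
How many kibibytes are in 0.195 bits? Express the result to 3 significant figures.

1 bit = 0.000122070 KiB.
Thus 0.195 × 0.000122070 ≈ 2.38e-5 KiB.

2.38e-5 KiB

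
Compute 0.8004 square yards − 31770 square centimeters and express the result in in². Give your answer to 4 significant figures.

0.8004 yd² = 1037.32 in² and 31770 cm² = 4924.36 in².
1037.32 − 4924.36 ≈ -3887 in².

-3887 in²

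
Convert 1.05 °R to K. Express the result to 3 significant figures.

°R = K × 9/5.
Applying the formula gives 0.583 K.

0.583 K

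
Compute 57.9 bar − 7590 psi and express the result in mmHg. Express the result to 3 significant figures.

-349000 mmHg

57.9 bar = 43428.6 mmHg and 7590 psi = 392516 mmHg.
43428.6 − 392516 ≈ -349000 mmHg.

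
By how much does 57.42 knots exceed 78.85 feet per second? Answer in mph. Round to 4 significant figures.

12.32 mph

57.42 kn = 66.0778 mph and 78.85 ft/s = 53.7614 mph.
66.0778 − 53.7614 ≈ 12.32 mph.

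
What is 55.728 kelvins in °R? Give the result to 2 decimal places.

100.31 °R

°R = K × 9/5.
Applying the formula gives 100.31 °R.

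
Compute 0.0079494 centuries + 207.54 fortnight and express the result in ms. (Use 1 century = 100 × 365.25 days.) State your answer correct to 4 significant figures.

2.761e+11 milliseconds

0.0079494 century = 2.50864e+10 ms and 207.54 fortnight = 2.51040e+11 ms.
2.50864e+10 + 2.51040e+11 ≈ 2.761e+11 ms.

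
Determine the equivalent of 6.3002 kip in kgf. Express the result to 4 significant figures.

1 kip = 453.592 kgf.
Then 6.3002 × 453.592 ≈ 2858 kgf.

2858 kgf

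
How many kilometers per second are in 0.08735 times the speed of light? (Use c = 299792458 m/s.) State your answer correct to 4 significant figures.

26190 kilometers per second

1 c = 299792 kilometers per second.
Thus 0.08735 × 299792 ≈ 26190 km/s.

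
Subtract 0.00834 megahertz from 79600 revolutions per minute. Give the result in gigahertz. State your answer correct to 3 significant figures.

79600 rpm = 1.32667e-6 GHz and 0.00834 MHz = 8.34000e-6 GHz.
1.32667e-6 − 8.34000e-6 ≈ -7.01e-6 GHz.

-7.01e-6 gigahertz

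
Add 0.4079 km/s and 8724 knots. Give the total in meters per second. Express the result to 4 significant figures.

0.4079 km/s = 407.900 m/s and 8724 kn = 4488.01 m/s.
407.900 + 4488.01 ≈ 4896 m/s.

4896 m/s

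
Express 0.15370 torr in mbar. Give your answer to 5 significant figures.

1 torr = 1.33322 millibar.
Thus 0.15370 × 1.33322 ≈ 0.20492 mbar.

0.20492 millibar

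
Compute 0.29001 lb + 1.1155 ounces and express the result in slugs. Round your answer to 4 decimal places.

0.0112 slug

0.29001 lb = 0.00901379 slug and 1.1155 oz = 0.00216692 slug.
0.00901379 + 0.00216692 ≈ 0.0112 slug.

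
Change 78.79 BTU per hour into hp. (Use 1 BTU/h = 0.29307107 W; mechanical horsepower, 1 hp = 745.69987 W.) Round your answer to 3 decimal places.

0.031 horsepower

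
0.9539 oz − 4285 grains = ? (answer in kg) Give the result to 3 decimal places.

-0.251 kg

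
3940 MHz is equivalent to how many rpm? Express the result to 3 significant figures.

2.36 × 10^11 revolutions per minute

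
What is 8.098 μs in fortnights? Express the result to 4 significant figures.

1 microsecond = 8.26720 × 10^-13 fortnights.
Then 8.098 × 8.26720 × 10^-13 ≈ 6.695 × 10^-12 fortnight.

6.695 × 10^-12 fortnights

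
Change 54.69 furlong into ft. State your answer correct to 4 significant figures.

36100 ft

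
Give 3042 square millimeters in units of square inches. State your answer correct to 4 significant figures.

1 mm² = 0.00155000 square inches.
3042 × 0.00155000 ≈ 4.715 in².

4.715 in²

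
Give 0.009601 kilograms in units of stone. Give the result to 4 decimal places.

1 kilogram = 0.157473 stone.
0.009601 × 0.157473 ≈ 0.0015 st.

0.0015 stone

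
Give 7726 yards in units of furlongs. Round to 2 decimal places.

1 yd = 0.00454545 furlong.
Then 7726 × 0.00454545 ≈ 35.12 furlong.

35.12 furlongs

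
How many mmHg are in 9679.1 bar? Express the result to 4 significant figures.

1 bar = 750.062 millimeters of mercury.
9679.1 × 750.062 ≈ 7.260e+6 mmHg.

7.260e+6 mmHg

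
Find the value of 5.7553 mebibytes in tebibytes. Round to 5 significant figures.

5.4887e-6 tebibytes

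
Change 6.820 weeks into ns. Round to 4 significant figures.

4.125 × 10^15 nanoseconds

1 wk = 6.04800 × 10^14 nanoseconds.
6.820 × 6.04800 × 10^14 ≈ 4.125 × 10^15 ns.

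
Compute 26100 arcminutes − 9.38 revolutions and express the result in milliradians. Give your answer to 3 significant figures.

-51300 milliradians

26100 arcmin = 7592.18 mrad and 9.38 rev = 58936.3 mrad.
7592.18 − 58936.3 ≈ -51300 mrad.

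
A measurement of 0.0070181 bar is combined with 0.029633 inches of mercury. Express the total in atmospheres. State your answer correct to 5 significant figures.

0.0079167 atmospheres

0.0070181 bar = 0.00692633 atm and 0.029633 inHg = 0.000990366 atm.
0.00692633 + 0.000990366 ≈ 0.0079167 atm.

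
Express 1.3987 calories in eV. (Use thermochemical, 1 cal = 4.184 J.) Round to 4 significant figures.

1 calorie = 2.61145e+19 eV.
Then 1.3987 × 2.61145e+19 ≈ 3.653e+19 eV.

3.653e+19 electronvolts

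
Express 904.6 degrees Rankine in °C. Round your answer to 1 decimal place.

229.4 °C

°R = (°C + 273.15) × 9/5.
Applying the formula gives 229.4 °C.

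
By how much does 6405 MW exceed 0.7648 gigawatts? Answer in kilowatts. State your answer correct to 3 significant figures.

6405 MW = 6.40500 × 10^6 kW and 0.7648 GW = 764800 kW.
6.40500 × 10^6 − 764800 ≈ 5.64 × 10^6 kW.

5.64 × 10^6 kilowatts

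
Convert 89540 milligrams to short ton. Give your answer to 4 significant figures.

9.870 × 10^-5 short ton

1 mg = 1.10231 × 10^-9 short ton.
89540 × 1.10231 × 10^-9 ≈ 9.870 × 10^-5 short ton.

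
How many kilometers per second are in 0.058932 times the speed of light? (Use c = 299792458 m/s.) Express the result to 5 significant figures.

17667 km/s

1 c = 299792 km/s.
0.058932 × 299792 ≈ 17667 km/s.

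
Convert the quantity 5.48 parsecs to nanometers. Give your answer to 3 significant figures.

1 parsec = 3.08568e+25 nm.
Then 5.48 × 3.08568e+25 ≈ 1.69e+26 nm.

1.69e+26 nm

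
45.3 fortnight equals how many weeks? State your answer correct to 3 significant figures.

90.6 wk

1 fortnight = 2.00000 wk.
Thus 45.3 × 2.00000 ≈ 90.6 wk.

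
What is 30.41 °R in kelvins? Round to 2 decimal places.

°R = K × 9/5.
Applying the formula gives 16.89 K.

16.89 K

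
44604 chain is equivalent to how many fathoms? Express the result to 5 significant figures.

490640 fathoms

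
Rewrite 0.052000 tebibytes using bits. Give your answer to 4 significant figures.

1 tebibyte = 8.79609 × 10^12 bits.
Thus 0.052000 × 8.79609 × 10^12 ≈ 4.574 × 10^11 bit.

4.574 × 10^11 bit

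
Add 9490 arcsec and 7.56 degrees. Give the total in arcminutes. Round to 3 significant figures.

612 arcmin

9490 arcsec = 158.167 arcmin and 7.56 ° = 453.600 arcmin.
158.167 + 453.600 ≈ 612 arcmin.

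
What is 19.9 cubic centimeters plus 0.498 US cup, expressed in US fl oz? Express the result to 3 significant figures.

19.9 cm³ = 0.672899 US fl oz and 0.498 US cup = 3.98400 US fl oz.
0.672899 + 3.98400 ≈ 4.66 US fl oz.

4.66 US fluid ounces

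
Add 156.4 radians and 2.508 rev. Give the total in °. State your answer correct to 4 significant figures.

9864 °

156.4 rad = 8961.06 ° and 2.508 rev = 902.880 °.
8961.06 + 902.880 ≈ 9864 °.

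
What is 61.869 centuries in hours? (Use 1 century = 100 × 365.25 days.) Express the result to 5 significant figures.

1 century = 876600 hours.
61.869 × 876600 ≈ 5.4234 × 10^7 h.

5.4234 × 10^7 h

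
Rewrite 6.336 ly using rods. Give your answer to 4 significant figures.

1 light-year = 1.88116e+15 rod.
6.336 × 1.88116e+15 ≈ 1.192e+16 rod.

1.192e+16 rods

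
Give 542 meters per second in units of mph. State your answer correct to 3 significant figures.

1210 miles per hour

1 m/s = 2.23694 mph.
So 542 × 2.23694 ≈ 1210 mph.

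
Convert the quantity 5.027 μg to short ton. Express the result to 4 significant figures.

5.541e-12 short tons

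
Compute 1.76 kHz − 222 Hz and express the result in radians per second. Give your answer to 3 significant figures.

1.76 kHz = 11058.4 rad/s and 222 Hz = 1394.87 rad/s.
11058.4 − 1394.87 ≈ 9660 rad/s.

9660 rad/s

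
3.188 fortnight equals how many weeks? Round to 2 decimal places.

6.38 weeks

1 fortnight = 2.00000 wk.
Thus 3.188 × 2.00000 ≈ 6.38 wk.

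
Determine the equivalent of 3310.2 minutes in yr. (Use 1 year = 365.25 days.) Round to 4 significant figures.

0.006294 yr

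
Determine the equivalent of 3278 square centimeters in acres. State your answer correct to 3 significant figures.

1 square centimeter = 2.47105e-8 acres.
3278 × 2.47105e-8 ≈ 8.10e-5 acre.

8.10e-5 acre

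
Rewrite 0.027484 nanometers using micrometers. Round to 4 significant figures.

1 nanometer = 0.00100000 μm.
Then 0.027484 × 0.00100000 ≈ 2.748 × 10^-5 μm.

2.748 × 10^-5 μm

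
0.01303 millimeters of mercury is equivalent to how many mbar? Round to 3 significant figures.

0.0174 mbar

1 millimeter of mercury = 1.33322 mbar.
0.01303 × 1.33322 ≈ 0.0174 mbar.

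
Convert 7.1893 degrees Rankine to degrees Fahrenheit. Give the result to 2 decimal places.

°R = °F + 459.67.
Applying the formula gives -452.48 °F.

-452.48 degrees Fahrenheit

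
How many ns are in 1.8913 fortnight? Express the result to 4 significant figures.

1 fortnight = 1.20960e+15 ns.
Thus 1.8913 × 1.20960e+15 ≈ 2.288e+15 ns.

2.288e+15 ns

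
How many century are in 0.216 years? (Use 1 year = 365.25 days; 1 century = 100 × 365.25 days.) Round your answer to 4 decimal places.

1 yr = 0.0100000 centuries.
0.216 × 0.0100000 ≈ 0.0022 century.

0.0022 century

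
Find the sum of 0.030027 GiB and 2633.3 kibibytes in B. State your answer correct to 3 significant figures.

3.49 × 10^7 bytes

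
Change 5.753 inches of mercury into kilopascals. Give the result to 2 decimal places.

1 inch of mercury = 3.38639 kPa.
Then 5.753 × 3.38639 ≈ 19.48 kPa.

19.48 kPa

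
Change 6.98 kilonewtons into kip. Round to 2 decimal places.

1 kilonewton = 0.224809 kip.
Thus 6.98 × 0.224809 ≈ 1.57 kip.

1.57 kips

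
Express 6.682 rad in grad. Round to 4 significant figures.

425.4 grad

1 rad = 63.6620 gradians.
So 6.682 × 63.6620 ≈ 425.4 grad.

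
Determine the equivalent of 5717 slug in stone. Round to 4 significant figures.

1 slug = 2.29815 st.
Then 5717 × 2.29815 ≈ 13140 st.

13140 st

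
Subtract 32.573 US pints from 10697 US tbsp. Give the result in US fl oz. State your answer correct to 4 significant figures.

10697 US tbsp = 5348.50 US fl oz and 32.573 US pt = 521.168 US fl oz.
5348.50 − 521.168 ≈ 4827 US fl oz.

4827 US fl oz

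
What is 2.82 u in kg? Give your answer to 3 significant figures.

4.68 × 10^-27 kg

1 u = 1.66054 × 10^-27 kg.
2.82 × 1.66054 × 10^-27 ≈ 4.68 × 10^-27 kg.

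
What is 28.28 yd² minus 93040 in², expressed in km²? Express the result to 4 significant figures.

-3.638 × 10^-5 km²

28.28 yd² = 2.36457 × 10^-5 km² and 93040 in² = 6.00257 × 10^-5 km².
2.36457 × 10^-5 − 6.00257 × 10^-5 ≈ -3.638 × 10^-5 km².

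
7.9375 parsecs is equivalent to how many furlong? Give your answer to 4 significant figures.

1 pc = 1.53388 × 10^14 furlong.
So 7.9375 × 1.53388 × 10^14 ≈ 1.218 × 10^15 furlong.

1.218 × 10^15 furlong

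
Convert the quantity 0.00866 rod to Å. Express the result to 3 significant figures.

4.36e+8 angstroms

1 rod = 5.02920e+10 angstroms.
So 0.00866 × 5.02920e+10 ≈ 4.36e+8 Å.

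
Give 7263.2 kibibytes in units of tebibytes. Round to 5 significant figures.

1 KiB = 9.31323 × 10^-10 TiB.
Then 7263.2 × 9.31323 × 10^-10 ≈ 6.7644 × 10^-6 TiB.

6.7644 × 10^-6 TiB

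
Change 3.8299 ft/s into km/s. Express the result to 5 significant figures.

0.0011674 km/s

1 foot per second = 0.000304800 km/s.
So 3.8299 × 0.000304800 ≈ 0.0011674 km/s.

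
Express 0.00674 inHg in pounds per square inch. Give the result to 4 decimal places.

1 inHg = 0.491154 psi.
So 0.00674 × 0.491154 ≈ 0.0033 psi.

0.0033 pounds per square inch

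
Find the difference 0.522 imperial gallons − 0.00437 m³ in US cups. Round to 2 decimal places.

-8.44 US cup

0.522 imp gal = 10.0303 US cup and 0.00437 m³ = 18.4709 US cup.
10.0303 − 18.4709 ≈ -8.44 US cup.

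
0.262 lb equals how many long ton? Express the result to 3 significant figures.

0.000117 long ton

1 lb = 0.000446429 long tons.
Thus 0.262 × 0.000446429 ≈ 0.000117 long ton.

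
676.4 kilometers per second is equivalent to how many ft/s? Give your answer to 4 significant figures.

1 km/s = 3280.84 feet per second.
676.4 × 3280.84 ≈ 2.219 × 10^6 ft/s.

2.219 × 10^6 feet per second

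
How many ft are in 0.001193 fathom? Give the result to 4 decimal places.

1 fathom = 6.00000 feet.
Thus 0.001193 × 6.00000 ≈ 0.0072 ft.

0.0072 feet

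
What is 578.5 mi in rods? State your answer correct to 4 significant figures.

185100 rods

1 mi = 320.000 rod.
Then 578.5 × 320.000 ≈ 185100 rod.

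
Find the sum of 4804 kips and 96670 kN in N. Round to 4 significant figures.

1.180e+8 N

4804 kip = 2.13693e+7 N and 96670 kN = 9.66700e+7 N.
2.13693e+7 + 9.66700e+7 ≈ 1.180e+8 N.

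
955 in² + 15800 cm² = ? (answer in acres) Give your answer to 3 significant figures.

955 in² = 0.000152248 acre and 15800 cm² = 0.000390427 acre.
0.000152248 + 0.000390427 ≈ 0.000543 acre.

0.000543 acre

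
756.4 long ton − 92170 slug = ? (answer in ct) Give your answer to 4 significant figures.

756.4 long ton = 3.84269 × 10^9 ct and 92170 slug = 6.72560 × 10^9 ct.
3.84269 × 10^9 − 6.72560 × 10^9 ≈ -2.883 × 10^9 ct.

-2.883 × 10^9 ct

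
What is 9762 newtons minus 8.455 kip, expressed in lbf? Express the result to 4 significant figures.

9762 N = 2194.58 lbf and 8.455 kip = 8455.00 lbf.
2194.58 − 8455.00 ≈ -6260 lbf.

-6260 pounds-force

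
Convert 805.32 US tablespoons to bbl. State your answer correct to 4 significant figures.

1 US tbsp = 9.30060e-5 oil barrels.
Thus 805.32 × 9.30060e-5 ≈ 0.07490 bbl.

0.07490 bbl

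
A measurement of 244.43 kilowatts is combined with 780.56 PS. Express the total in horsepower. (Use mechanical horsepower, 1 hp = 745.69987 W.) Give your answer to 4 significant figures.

244.43 kW = 327.786 hp and 780.56 PS = 769.882 hp.
327.786 + 769.882 ≈ 1098 hp.

1098 horsepower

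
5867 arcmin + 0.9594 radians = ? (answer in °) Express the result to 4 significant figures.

152.8 degrees

5867 arcmin = 97.7833 ° and 0.9594 rad = 54.9696 °.
97.7833 + 54.9696 ≈ 152.8 °.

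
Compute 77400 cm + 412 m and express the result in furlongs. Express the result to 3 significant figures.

77400 cm = 3.84753 furlong and 412 m = 2.04804 furlong.
3.84753 + 2.04804 ≈ 5.90 furlong.

5.90 furlongs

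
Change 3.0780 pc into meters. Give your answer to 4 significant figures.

9.498e+16 m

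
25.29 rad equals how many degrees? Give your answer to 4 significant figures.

1449 °

1 rad = 57.2958 degrees.
25.29 × 57.2958 ≈ 1449 °.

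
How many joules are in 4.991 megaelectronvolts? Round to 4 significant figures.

7.996 × 10^-13 J

1 MeV = 1.60218 × 10^-13 J.
Then 4.991 × 1.60218 × 10^-13 ≈ 7.996 × 10^-13 J.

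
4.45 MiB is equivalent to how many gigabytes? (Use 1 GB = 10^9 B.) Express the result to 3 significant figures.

1 mebibyte = 0.00104858 gigabytes.
So 4.45 × 0.00104858 ≈ 0.00467 GB.

0.00467 GB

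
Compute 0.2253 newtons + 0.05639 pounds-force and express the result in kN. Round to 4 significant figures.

0.2253 N = 0.000225300 kN and 0.05639 lbf = 0.000250835 kN.
0.000225300 + 0.000250835 ≈ 0.0004761 kN.

0.0004761 kilonewtons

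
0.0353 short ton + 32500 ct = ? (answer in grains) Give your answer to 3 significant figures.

0.0353 short ton = 494200 gr and 32500 ct = 100310 gr.
494200 + 100310 ≈ 595000 gr.

595000 gr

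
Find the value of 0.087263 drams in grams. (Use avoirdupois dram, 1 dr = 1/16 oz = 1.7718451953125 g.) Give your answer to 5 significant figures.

0.15462 g

1 dr = 1.77185 grams.
Thus 0.087263 × 1.77185 ≈ 0.15462 g.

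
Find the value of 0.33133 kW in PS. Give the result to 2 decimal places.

1 kilowatt = 1.35962 PS.
So 0.33133 × 1.35962 ≈ 0.45 PS.

0.45 PS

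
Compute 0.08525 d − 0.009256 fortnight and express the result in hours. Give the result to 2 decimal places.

-1.06 hours

0.08525 d = 2.04600 h and 0.009256 fortnight = 3.11002 h.
2.04600 − 3.11002 ≈ -1.06 h.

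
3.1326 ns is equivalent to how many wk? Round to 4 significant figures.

1 ns = 1.65344 × 10^-15 wk.
3.1326 × 1.65344 × 10^-15 ≈ 5.180 × 10^-15 wk.

5.180 × 10^-15 wk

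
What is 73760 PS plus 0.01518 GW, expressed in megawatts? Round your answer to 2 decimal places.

69.43 MW

73760 PS = 54.2504 MW and 0.01518 GW = 15.1800 MW.
54.2504 + 15.1800 ≈ 69.43 MW.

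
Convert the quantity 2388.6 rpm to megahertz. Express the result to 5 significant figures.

3.9810e-5 megahertz

1 rpm = 1.66667e-8 MHz.
Thus 2388.6 × 1.66667e-8 ≈ 3.9810e-5 MHz.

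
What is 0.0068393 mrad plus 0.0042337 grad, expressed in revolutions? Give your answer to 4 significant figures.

0.0068393 mrad = 1.088508e-6 rev and 0.0042337 grad = 1.058425e-5 rev.
1.088508e-6 + 1.058425e-5 ≈ 1.167e-5 rev.

1.167e-5 rev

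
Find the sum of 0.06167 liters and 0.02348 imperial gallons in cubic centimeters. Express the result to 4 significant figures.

0.06167 L = 61.6700 cm³ and 0.02348 imp gal = 106.742 cm³.
61.6700 + 106.742 ≈ 168.4 cm³.

168.4 cm³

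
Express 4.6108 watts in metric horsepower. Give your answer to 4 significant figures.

0.006269 PS

1 W = 0.00135962 metric horsepower.
Then 4.6108 × 0.00135962 ≈ 0.006269 PS.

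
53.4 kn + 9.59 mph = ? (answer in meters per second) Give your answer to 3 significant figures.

53.4 kn = 27.4713 m/s and 9.59 mph = 4.28711 m/s.
27.4713 + 4.28711 ≈ 31.8 m/s.

31.8 meters per second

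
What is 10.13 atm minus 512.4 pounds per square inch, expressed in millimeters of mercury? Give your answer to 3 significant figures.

-18800 millimeters of mercury

10.13 atm = 7698.80 mmHg and 512.4 psi = 26498.7 mmHg.
7698.80 − 26498.7 ≈ -18800 mmHg.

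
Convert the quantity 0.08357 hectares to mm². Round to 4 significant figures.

8.357 × 10^8 square millimeters

1 ha = 1.00000 × 10^10 mm².
Thus 0.08357 × 1.00000 × 10^10 ≈ 8.357 × 10^8 mm².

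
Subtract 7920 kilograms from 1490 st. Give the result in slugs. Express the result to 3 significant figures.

106 slug

1490 st = 648.349 slug and 7920 kg = 542.692 slug.
648.349 − 542.692 ≈ 106 slug.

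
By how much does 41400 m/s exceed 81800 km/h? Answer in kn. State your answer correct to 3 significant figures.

41400 m/s = 80475.2 kn and 81800 km/h = 44168.5 kn.
80475.2 − 44168.5 ≈ 36300 kn.

36300 kn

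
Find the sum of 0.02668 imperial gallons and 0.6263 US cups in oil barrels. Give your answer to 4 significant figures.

0.001695 bbl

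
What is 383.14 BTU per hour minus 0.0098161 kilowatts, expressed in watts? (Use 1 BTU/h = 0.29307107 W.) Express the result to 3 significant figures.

383.14 BTU/h = 112.287 W and 0.0098161 kW = 9.81610 W.
112.287 − 9.81610 ≈ 102 W.

102 W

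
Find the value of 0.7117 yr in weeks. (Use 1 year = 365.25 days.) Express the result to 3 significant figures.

1 year = 52.1786 weeks.
So 0.7117 × 52.1786 ≈ 37.1 wk.

37.1 wk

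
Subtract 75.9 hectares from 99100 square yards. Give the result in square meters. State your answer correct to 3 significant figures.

-676000 square meters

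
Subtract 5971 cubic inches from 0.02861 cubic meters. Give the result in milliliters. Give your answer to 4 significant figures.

-69240 milliliters

0.02861 m³ = 28610.0 mL and 5971 in³ = 97847.2 mL.
28610.0 − 97847.2 ≈ -69240 mL.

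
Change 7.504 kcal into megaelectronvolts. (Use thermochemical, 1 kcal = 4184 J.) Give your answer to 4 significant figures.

1.960 × 10^17 megaelectronvolts

1 kcal = 2.61145 × 10^16 MeV.
7.504 × 2.61145 × 10^16 ≈ 1.960 × 10^17 MeV.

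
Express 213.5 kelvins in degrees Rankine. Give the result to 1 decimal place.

°R = K × 9/5.
Applying the formula gives 384.3 °R.

384.3 degrees Rankine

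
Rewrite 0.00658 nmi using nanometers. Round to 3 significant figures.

1.22e+10 nm

1 nmi = 1.85200e+12 nanometers.
So 0.00658 × 1.85200e+12 ≈ 1.22e+10 nm.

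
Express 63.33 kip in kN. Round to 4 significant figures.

281.7 kilonewtons

1 kip = 4.44822 kilonewtons.
63.33 × 4.44822 ≈ 281.7 kN.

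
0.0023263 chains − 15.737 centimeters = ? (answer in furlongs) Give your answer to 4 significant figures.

0.0023263 chain = 0.000232630 furlong and 15.737 cm = 0.000782281 furlong.
0.000232630 − 0.000782281 ≈ -0.0005497 furlong.

-0.0005497 furlongs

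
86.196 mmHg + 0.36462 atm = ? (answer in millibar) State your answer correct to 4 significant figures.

484.4 mbar

86.196 mmHg = 114.919 mbar and 0.36462 atm = 369.451 mbar.
114.919 + 369.451 ≈ 484.4 mbar.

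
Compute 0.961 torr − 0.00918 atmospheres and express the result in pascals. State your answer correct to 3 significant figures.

-802 Pa

0.961 torr = 128.1228 Pa and 0.00918 atm = 930.1635 Pa.
128.1228 − 930.1635 ≈ -802 Pa.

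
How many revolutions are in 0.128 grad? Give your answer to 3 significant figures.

0.000320 rev

1 grad = 0.00250000 rev.
So 0.128 × 0.00250000 ≈ 0.000320 rev.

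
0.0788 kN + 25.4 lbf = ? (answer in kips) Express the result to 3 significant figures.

0.0431 kip

0.0788 kN = 0.0177149 kip and 25.4 lbf = 0.0254000 kip.
0.0177149 + 0.0254000 ≈ 0.0431 kip.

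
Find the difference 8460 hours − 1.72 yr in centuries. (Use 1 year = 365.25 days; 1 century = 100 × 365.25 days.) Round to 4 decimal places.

8460 h = 0.00965092 century and 1.72 yr = 0.0172000 century.
0.00965092 − 0.0172000 ≈ -0.0075 century.

-0.0075 centuries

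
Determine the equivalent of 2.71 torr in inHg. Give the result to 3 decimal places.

1 torr = 0.0393701 inches of mercury.
Thus 2.71 × 0.0393701 ≈ 0.107 inHg.

0.107 inHg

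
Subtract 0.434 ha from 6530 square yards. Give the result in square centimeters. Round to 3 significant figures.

6530 yd² = 5.45991e+7 cm² and 0.434 ha = 4.34000e+7 cm².
5.45991e+7 − 4.34000e+7 ≈ 1.12e+7 cm².

1.12e+7 cm²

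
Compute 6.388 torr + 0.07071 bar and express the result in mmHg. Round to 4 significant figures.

6.388 torr = 6.38800 mmHg and 0.07071 bar = 53.0369 mmHg.
6.38800 + 53.0369 ≈ 59.42 mmHg.

59.42 millimeters of mercury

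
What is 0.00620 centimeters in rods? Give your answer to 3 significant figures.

1 cm = 0.00198839 rods.
Then 0.00620 × 0.00198839 ≈ 1.23 × 10^-5 rod.

1.23 × 10^-5 rods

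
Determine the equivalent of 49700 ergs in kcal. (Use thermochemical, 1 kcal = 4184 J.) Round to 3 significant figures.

1 erg = 2.39006e-11 kcal.
49700 × 2.39006e-11 ≈ 1.19e-6 kcal.

1.19e-6 kilocalories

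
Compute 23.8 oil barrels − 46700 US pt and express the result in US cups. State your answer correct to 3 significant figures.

23.8 bbl = 15993.6 US cup and 46700 US pt = 93400.0 US cup.
15993.6 − 93400.0 ≈ -77400 US cup.

-77400 US cups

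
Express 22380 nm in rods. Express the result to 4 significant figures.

4.450 × 10^-6 rod

1 nm = 1.98839 × 10^-10 rod.
Thus 22380 × 1.98839 × 10^-10 ≈ 4.450 × 10^-6 rod.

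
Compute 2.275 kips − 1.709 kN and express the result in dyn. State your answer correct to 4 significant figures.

8.411e+8 dynes

2.275 kip = 1.01197e+9 dyn and 1.709 kN = 1.70900e+8 dyn.
1.01197e+9 − 1.70900e+8 ≈ 8.411e+8 dyn.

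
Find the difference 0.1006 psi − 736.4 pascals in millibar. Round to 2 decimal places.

0.1006 psi = 6.93613 mbar and 736.4 Pa = 7.36400 mbar.
6.93613 − 7.36400 ≈ -0.43 mbar.

-0.43 mbar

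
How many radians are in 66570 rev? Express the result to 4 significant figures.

418300 radians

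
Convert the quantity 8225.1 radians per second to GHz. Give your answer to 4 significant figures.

1 rad/s = 1.59155e-10 GHz.
8225.1 × 1.59155e-10 ≈ 1.309e-6 GHz.

1.309e-6 gigahertz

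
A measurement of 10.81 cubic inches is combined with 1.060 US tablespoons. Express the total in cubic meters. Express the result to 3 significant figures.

10.81 in³ = 0.000177144 m³ and 1.060 US tbsp = 1.56740e-5 m³.
0.000177144 + 1.56740e-5 ≈ 0.000193 m³.

0.000193 cubic meters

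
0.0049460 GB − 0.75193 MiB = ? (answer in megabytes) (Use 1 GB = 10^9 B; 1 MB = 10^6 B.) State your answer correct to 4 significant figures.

4.158 MB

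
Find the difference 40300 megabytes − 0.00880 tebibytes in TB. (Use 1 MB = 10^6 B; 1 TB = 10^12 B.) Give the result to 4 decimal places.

40300 MB = 0.0403000 TB and 0.00880 TiB = 0.00967570 TB.
0.0403000 − 0.00967570 ≈ 0.0306 TB.

0.0306 terabytes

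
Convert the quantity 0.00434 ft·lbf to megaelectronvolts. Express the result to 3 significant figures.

1 ft·lbf = 8.46235 × 10^12 MeV.
0.00434 × 8.46235 × 10^12 ≈ 3.67 × 10^10 MeV.

3.67 × 10^10 megaelectronvolts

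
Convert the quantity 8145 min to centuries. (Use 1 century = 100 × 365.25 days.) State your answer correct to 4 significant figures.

1 minute = 1.90129 × 10^-8 centuries.
8145 × 1.90129 × 10^-8 ≈ 0.0001549 century.

0.0001549 centuries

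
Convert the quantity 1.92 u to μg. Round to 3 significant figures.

3.19e-18 μg

1 atomic mass unit = 1.66054e-18 μg.
Then 1.92 × 1.66054e-18 ≈ 3.19e-18 μg.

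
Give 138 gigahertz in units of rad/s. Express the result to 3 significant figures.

1 GHz = 6.28319e+9 rad/s.
138 × 6.28319e+9 ≈ 8.67e+11 rad/s.

8.67e+11 rad/s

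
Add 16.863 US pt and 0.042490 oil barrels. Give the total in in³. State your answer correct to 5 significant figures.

16.863 US pt = 486.919 in³ and 0.042490 bbl = 412.238 in³.
486.919 + 412.238 ≈ 899.16 in³.

899.16 cubic inches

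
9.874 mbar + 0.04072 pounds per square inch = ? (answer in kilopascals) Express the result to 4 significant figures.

9.874 mbar = 0.987400 kPa and 0.04072 psi = 0.280755 kPa.
0.987400 + 0.280755 ≈ 1.268 kPa.

1.268 kilopascals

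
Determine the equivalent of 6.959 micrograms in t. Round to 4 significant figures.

6.959e-12 metric tons

1 μg = 1.00000e-12 metric tons.
Thus 6.959 × 1.00000e-12 ≈ 6.959e-12 t.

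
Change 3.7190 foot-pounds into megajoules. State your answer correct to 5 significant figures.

5.0423 × 10^-6 MJ

1 ft·lbf = 1.35582 × 10^-6 MJ.
3.7190 × 1.35582 × 10^-6 ≈ 5.0423 × 10^-6 MJ.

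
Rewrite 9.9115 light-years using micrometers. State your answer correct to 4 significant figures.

9.377 × 10^22 μm

1 ly = 9.46073 × 10^21 μm.
9.9115 × 9.46073 × 10^21 ≈ 9.377 × 10^22 μm.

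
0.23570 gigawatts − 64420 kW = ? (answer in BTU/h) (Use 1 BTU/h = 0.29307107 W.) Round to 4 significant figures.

5.844e+8 BTU/h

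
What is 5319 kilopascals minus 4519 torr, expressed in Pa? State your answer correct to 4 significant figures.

4.717 × 10^6 pascals

5319 kPa = 5.31900 × 10^6 Pa and 4519 torr = 602484 Pa.
5.31900 × 10^6 − 602484 ≈ 4.717 × 10^6 Pa.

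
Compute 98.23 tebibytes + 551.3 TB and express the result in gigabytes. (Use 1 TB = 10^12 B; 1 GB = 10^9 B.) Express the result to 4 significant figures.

659300 GB

98.23 TiB = 108005 GB and 551.3 TB = 551300 GB.
108005 + 551300 ≈ 659300 GB.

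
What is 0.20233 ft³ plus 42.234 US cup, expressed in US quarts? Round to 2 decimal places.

16.61 US quarts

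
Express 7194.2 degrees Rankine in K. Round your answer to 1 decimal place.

3996.8 kelvins

°R = K × 9/5.
Applying the formula gives 3996.8 K.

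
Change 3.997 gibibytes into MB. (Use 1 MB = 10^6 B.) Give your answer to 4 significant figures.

4292 MB

1 gibibyte = 1073.74 MB.
3.997 × 1073.74 ≈ 4292 MB.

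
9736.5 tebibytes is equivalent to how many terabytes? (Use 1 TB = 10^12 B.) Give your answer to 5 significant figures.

1 TiB = 1.09951 TB.
9736.5 × 1.09951 ≈ 10705 TB.

10705 TB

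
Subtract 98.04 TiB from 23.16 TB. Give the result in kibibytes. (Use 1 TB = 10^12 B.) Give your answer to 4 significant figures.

-8.265e+10 kibibytes

23.16 TB = 2.26172e+10 KiB and 98.04 TiB = 1.05270e+11 KiB.
2.26172e+10 − 1.05270e+11 ≈ -8.265e+10 KiB.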